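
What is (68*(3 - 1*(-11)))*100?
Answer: 95200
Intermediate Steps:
(68*(3 - 1*(-11)))*100 = (68*(3 + 11))*100 = (68*14)*100 = 952*100 = 95200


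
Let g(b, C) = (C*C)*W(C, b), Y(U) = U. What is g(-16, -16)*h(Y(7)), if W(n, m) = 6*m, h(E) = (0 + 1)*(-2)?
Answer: 49152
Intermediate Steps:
h(E) = -2 (h(E) = 1*(-2) = -2)
g(b, C) = 6*b*C² (g(b, C) = (C*C)*(6*b) = C²*(6*b) = 6*b*C²)
g(-16, -16)*h(Y(7)) = (6*(-16)*(-16)²)*(-2) = (6*(-16)*256)*(-2) = -24576*(-2) = 49152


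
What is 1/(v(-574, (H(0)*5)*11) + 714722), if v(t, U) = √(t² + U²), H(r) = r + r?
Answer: 1/715296 ≈ 1.3980e-6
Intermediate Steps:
H(r) = 2*r
v(t, U) = √(U² + t²)
1/(v(-574, (H(0)*5)*11) + 714722) = 1/(√((((2*0)*5)*11)² + (-574)²) + 714722) = 1/(√(((0*5)*11)² + 329476) + 714722) = 1/(√((0*11)² + 329476) + 714722) = 1/(√(0² + 329476) + 714722) = 1/(√(0 + 329476) + 714722) = 1/(√329476 + 714722) = 1/(574 + 714722) = 1/715296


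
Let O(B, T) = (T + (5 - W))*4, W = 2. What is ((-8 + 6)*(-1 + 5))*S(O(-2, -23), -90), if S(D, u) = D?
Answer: 640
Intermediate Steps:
O(B, T) = 12 + 4*T (O(B, T) = (T + (5 - 1*2))*4 = (T + (5 - 2))*4 = (T + 3)*4 = (3 + T)*4 = 12 + 4*T)
((-8 + 6)*(-1 + 5))*S(O(-2, -23), -90) = ((-8 + 6)*(-1 + 5))*(12 + 4*(-23)) = (-2*4)*(12 - 92) = -8*(-80) = 640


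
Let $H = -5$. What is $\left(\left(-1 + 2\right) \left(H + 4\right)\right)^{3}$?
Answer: $-1$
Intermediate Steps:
$\left(\left(-1 + 2\right) \left(H + 4\right)\right)^{3} = \left(\left(-1 + 2\right) \left(-5 + 4\right)\right)^{3} = \left(1 \left(-1\right)\right)^{3} = \left(-1\right)^{3} = -1$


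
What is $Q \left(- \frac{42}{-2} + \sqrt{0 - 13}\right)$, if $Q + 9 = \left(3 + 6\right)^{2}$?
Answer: $1512 + 72 i \sqrt{13} \approx 1512.0 + 259.6 i$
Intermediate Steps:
$Q = 72$ ($Q = -9 + \left(3 + 6\right)^{2} = -9 + 9^{2} = -9 + 81 = 72$)
$Q \left(- \frac{42}{-2} + \sqrt{0 - 13}\right) = 72 \left(- \frac{42}{-2} + \sqrt{0 - 13}\right) = 72 \left(\left(-42\right) \left(- \frac{1}{2}\right) + \sqrt{-13}\right) = 72 \left(21 + i \sqrt{13}\right) = 1512 + 72 i \sqrt{13}$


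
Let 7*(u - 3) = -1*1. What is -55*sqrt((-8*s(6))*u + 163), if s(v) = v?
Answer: -55*sqrt(1267)/7 ≈ -279.67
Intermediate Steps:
u = 20/7 (u = 3 + (-1*1)/7 = 3 + (1/7)*(-1) = 3 - 1/7 = 20/7 ≈ 2.8571)
-55*sqrt((-8*s(6))*u + 163) = -55*sqrt(-8*6*(20/7) + 163) = -55*sqrt(-48*20/7 + 163) = -55*sqrt(-960/7 + 163) = -55*sqrt(1267)/7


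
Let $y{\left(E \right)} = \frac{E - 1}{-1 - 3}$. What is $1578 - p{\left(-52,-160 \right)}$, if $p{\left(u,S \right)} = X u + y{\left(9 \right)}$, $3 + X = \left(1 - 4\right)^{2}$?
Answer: $1892$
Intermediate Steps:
$y{\left(E \right)} = \frac{1}{4} - \frac{E}{4}$ ($y{\left(E \right)} = \frac{-1 + E}{-4} = \left(-1 + E\right) \left(- \frac{1}{4}\right) = \frac{1}{4} - \frac{E}{4}$)
$X = 6$ ($X = -3 + \left(1 - 4\right)^{2} = -3 + \left(-3\right)^{2} = -3 + 9 = 6$)
$p{\left(u,S \right)} = -2 + 6 u$ ($p{\left(u,S \right)} = 6 u + \left(\frac{1}{4} - \frac{9}{4}\right) = 6 u - 2 = -2 + 6 u$)
$1578 - p{\left(-52,-160 \right)} = 1578 - \left(-2 + 6 \left(-52\right)\right) = 1578 - \left(-2 - 312\right) = 1578 - -314 = 1578 + 314 = 1892$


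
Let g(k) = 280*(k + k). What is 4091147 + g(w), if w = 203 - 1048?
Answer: 3617947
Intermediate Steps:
w = -845
g(k) = 560*k (g(k) = 280*(2*k) = 560*k)
4091147 + g(w) = 4091147 + 560*(-845) = 4091147 - 473200 = 3617947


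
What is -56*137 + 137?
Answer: -7535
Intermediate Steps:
-56*137 + 137 = -7672 + 137 = -7535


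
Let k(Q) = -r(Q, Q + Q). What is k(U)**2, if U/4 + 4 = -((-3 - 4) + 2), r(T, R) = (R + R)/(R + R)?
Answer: 1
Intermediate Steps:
r(T, R) = 1 (r(T, R) = (2*R)/((2*R)) = (2*R)*(1/(2*R)) = 1)
U = 4 (U = -16 + 4*(-((-3 - 4) + 2)) = -16 + 4*(-(-7 + 2)) = -16 + 4*(-1*(-5)) = -16 + 4*5 = -16 + 20 = 4)
k(Q) = -1 (k(Q) = -1*1 = -1)
k(U)**2 = (-1)**2 = 1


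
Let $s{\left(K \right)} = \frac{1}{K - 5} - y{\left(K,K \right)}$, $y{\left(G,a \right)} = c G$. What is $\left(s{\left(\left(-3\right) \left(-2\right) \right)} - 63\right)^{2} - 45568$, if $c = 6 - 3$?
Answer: $-39168$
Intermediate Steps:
$c = 3$
$y{\left(G,a \right)} = 3 G$
$s{\left(K \right)} = \frac{1}{-5 + K} - 3 K$ ($s{\left(K \right)} = \frac{1}{K - 5} - 3 K = \frac{1}{-5 + K} - 3 K$)
$\left(s{\left(\left(-3\right) \left(-2\right) \right)} - 63\right)^{2} - 45568 = \left(\frac{1 - 3 \left(\left(-3\right) \left(-2\right)\right)^{2} + 15 \left(\left(-3\right) \left(-2\right)\right)}{-5 - -6} - 63\right)^{2} - 45568 = \left(\frac{1 - 3 \cdot 6^{2} + 15 \cdot 6}{-5 + 6} - 63\right)^{2} - 45568 = \left(\frac{1 - 108 + 90}{1} - 63\right)^{2} - 45568 = \left(1 \left(1 - 108 + 90\right) - 63\right)^{2} - 45568 = \left(1 \left(-17\right) - 63\right)^{2} - 45568 = \left(-17 - 63\right)^{2} - 45568 = \left(-80\right)^{2} - 45568 = 6400 - 45568 = -39168$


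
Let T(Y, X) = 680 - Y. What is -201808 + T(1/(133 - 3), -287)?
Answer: -26146641/130 ≈ -2.0113e+5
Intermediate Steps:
-201808 + T(1/(133 - 3), -287) = -201808 + (680 - 1/(133 - 3)) = -201808 + (680 - 1/130) = -201808 + 88399/130 = -26146641/130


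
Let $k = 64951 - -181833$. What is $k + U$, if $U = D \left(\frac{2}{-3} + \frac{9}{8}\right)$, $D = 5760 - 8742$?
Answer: $\frac{981669}{4} \approx 2.4542 \cdot 10^{5}$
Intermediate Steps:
$D = -2982$ ($D = 5760 - 8742 = -2982$)
$k = 246784$ ($k = 64951 + 181833 = 246784$)
$U = - \frac{5467}{4}$ ($U = - 2982 \left(\frac{2}{-3} + \frac{9}{8}\right) = - 2982 \left(2 \left(- \frac{1}{3}\right) + 9 \cdot \frac{1}{8}\right) = - 2982 \left(- \frac{2}{3} + \frac{9}{8}\right) = \left(-2982\right) \frac{11}{24} = - \frac{5467}{4} \approx -1366.8$)
$k + U = 246784 - \frac{5467}{4} = \frac{981669}{4}$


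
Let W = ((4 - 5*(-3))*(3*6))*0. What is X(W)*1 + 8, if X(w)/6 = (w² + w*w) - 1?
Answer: 2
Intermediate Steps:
W = 0 (W = ((4 + 15)*18)*0 = (19*18)*0 = 342*0 = 0)
X(w) = -6 + 12*w² (X(w) = 6*((w² + w*w) - 1) = 6*((w² + w²) - 1) = 6*(2*w² - 1) = 6*(-1 + 2*w²) = -6 + 12*w²)
X(W)*1 + 8 = (-6 + 12*0²)*1 + 8 = (-6 + 12*0)*1 + 8 = (-6 + 0)*1 + 8 = -6*1 + 8 = -6 + 8 = 2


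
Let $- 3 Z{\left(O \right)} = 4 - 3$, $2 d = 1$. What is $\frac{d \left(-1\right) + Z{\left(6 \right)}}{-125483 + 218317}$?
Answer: $- \frac{5}{557004} \approx -8.9766 \cdot 10^{-6}$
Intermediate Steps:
$d = \frac{1}{2}$ ($d = \frac{1}{2} \cdot 1 = \frac{1}{2} \approx 0.5$)
$Z{\left(O \right)} = - \frac{1}{3}$ ($Z{\left(O \right)} = - \frac{4 - 3}{3} = \left(- \frac{1}{3}\right) 1 = - \frac{1}{3}$)
$\frac{d \left(-1\right) + Z{\left(6 \right)}}{-125483 + 218317} = \frac{\frac{1}{2} \left(-1\right) - \frac{1}{3}}{-125483 + 218317} = \frac{- \frac{1}{2} - \frac{1}{3}}{92834} = \left(- \frac{5}{6}\right) \frac{1}{92834} = - \frac{5}{557004}$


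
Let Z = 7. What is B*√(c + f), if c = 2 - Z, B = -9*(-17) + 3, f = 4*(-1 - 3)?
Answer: 156*I*√21 ≈ 714.88*I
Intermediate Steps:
f = -16 (f = 4*(-4) = -16)
B = 156 (B = 153 + 3 = 156)
c = -5 (c = 2 - 1*7 = 2 - 7 = -5)
B*√(c + f) = 156*√(-5 - 16) = 156*√(-21) = 156*(I*√21) = 156*I*√21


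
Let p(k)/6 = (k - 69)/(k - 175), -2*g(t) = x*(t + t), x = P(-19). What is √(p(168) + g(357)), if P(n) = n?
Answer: √328209/7 ≈ 81.842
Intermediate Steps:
x = -19
g(t) = 19*t (g(t) = -(-19)*(t + t)/2 = -(-19)*2*t/2 = -(-19)*t = 19*t)
p(k) = 6*(-69 + k)/(-175 + k) (p(k) = 6*((k - 69)/(k - 175)) = 6*((-69 + k)/(-175 + k)) = 6*(-69 + k)/(-175 + k))
√(p(168) + g(357)) = √(6*(-69 + 168)/(-175 + 168) + 19*357) = √(6*99/(-7) + 6783) = √(6*(-⅐)*99 + 6783) = √(-594/7 + 6783) = √(46887/7) = √328209/7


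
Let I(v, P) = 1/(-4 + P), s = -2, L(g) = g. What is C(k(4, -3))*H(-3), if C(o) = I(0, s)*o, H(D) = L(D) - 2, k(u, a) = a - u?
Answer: -35/6 ≈ -5.8333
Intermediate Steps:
H(D) = -2 + D (H(D) = D - 2 = -2 + D)
C(o) = -o/6 (C(o) = o/(-4 - 2) = o/(-6) = -o/6)
C(k(4, -3))*H(-3) = (-(-3 - 1*4)/6)*(-2 - 3) = -(-3 - 4)/6*(-5) = -⅙*(-7)*(-5) = (7/6)*(-5) = -35/6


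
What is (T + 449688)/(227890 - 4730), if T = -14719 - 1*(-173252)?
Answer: 608221/223160 ≈ 2.7255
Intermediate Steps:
T = 158533 (T = -14719 + 173252 = 158533)
(T + 449688)/(227890 - 4730) = (158533 + 449688)/(227890 - 4730) = 608221/223160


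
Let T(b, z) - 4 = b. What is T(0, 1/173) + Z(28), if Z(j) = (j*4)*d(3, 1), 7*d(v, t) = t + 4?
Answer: 84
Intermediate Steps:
d(v, t) = 4/7 + t/7 (d(v, t) = (t + 4)/7 = (4 + t)/7 = 4/7 + t/7)
T(b, z) = 4 + b
Z(j) = 20*j/7 (Z(j) = (j*4)*(4/7 + (1/7)*1) = (4*j)*(4/7 + 1/7) = (4*j)*(5/7) = 20*j/7)
T(0, 1/173) + Z(28) = (4 + 0) + (20/7)*28 = 4 + 80 = 84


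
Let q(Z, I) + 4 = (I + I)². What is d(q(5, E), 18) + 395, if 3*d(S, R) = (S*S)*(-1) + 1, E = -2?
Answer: 1042/3 ≈ 347.33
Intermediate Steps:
q(Z, I) = -4 + 4*I² (q(Z, I) = -4 + (I + I)² = -4 + (2*I)² = -4 + 4*I²)
d(S, R) = ⅓ - S²/3 (d(S, R) = ((S*S)*(-1) + 1)/3 = (S²*(-1) + 1)/3 = (-S² + 1)/3 = (1 - S²)/3 = ⅓ - S²/3)
d(q(5, E), 18) + 395 = (⅓ - (-4 + 4*(-2)²)²/3) + 395 = (⅓ - (-4 + 4*4)²/3) + 395 = (⅓ - (-4 + 16)²/3) + 395 = (⅓ - ⅓*12²) + 395 = (⅓ - ⅓*144) + 395 = (⅓ - 48) + 395 = -143/3 + 395 = 1042/3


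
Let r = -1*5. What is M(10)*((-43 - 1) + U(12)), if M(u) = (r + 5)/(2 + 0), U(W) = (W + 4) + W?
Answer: 0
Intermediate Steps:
U(W) = 4 + 2*W (U(W) = (4 + W) + W = 4 + 2*W)
r = -5
M(u) = 0 (M(u) = (-5 + 5)/(2 + 0) = 0/2 = 0*(½) = 0)
M(10)*((-43 - 1) + U(12)) = 0*((-43 - 1) + (4 + 2*12)) = 0*(-44 + (4 + 24)) = 0*(-44 + 28) = 0*(-16) = 0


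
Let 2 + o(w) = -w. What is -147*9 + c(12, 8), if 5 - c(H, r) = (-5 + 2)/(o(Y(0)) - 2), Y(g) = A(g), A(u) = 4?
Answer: -10547/8 ≈ -1318.4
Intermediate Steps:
Y(g) = 4
o(w) = -2 - w
c(H, r) = 37/8 (c(H, r) = 5 - (-5 + 2)/((-2 - 1*4) - 2) = 5 - (-3)/((-2 - 4) - 2) = 5 - (-3)/(-6 - 2) = 5 - (-3)/(-8) = 5 - (-3)*(-1)/8 = 5 - 1*3/8 = 5 - 3/8 = 37/8)
-147*9 + c(12, 8) = -147*9 + 37/8 = -1323 + 37/8 = -10547/8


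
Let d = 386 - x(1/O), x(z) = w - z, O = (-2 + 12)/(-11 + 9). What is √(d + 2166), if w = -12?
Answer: √64095/5 ≈ 50.634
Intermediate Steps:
O = -5 (O = 10/(-2) = 10*(-½) = -5)
x(z) = -12 - z
d = 1989/5 (d = 386 - (-12 - 1/(-5)) = 386 - (-12 - 1*(-⅕)) = 386 - (-12 + ⅕) = 386 - 1*(-59/5) = 386 + 59/5 = 1989/5 ≈ 397.80)
√(d + 2166) = √(1989/5 + 2166) = √(12819/5) = √64095/5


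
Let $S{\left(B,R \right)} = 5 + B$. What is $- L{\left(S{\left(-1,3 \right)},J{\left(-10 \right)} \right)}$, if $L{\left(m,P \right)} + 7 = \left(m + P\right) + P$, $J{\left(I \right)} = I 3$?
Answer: $63$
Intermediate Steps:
$J{\left(I \right)} = 3 I$
$L{\left(m,P \right)} = -7 + m + 2 P$ ($L{\left(m,P \right)} = -7 + \left(\left(m + P\right) + P\right) = -7 + \left(\left(P + m\right) + P\right) = -7 + \left(m + 2 P\right) = -7 + m + 2 P$)
$- L{\left(S{\left(-1,3 \right)},J{\left(-10 \right)} \right)} = - (-7 + \left(5 - 1\right) + 2 \cdot 3 \left(-10\right)) = - (-7 + 4 + 2 \left(-30\right)) = - (-7 + 4 - 60) = \left(-1\right) \left(-63\right) = 63$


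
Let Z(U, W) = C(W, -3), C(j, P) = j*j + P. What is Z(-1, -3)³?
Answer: 216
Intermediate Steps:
C(j, P) = P + j² (C(j, P) = j² + P = P + j²)
Z(U, W) = -3 + W²
Z(-1, -3)³ = (-3 + (-3)²)³ = (-3 + 9)³ = 6³ = 216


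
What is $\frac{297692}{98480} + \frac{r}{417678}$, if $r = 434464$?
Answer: $\frac{20890676737}{5141616180} \approx 4.0631$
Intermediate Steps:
$\frac{297692}{98480} + \frac{r}{417678} = \frac{297692}{98480} + \frac{434464}{417678} = 297692 \cdot \frac{1}{98480} + 434464 \cdot \frac{1}{417678} = \frac{74423}{24620} + \frac{217232}{208839} = \frac{20890676737}{5141616180}$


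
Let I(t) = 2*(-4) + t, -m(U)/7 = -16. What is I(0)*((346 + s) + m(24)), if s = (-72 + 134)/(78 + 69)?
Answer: -539104/147 ≈ -3667.4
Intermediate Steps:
s = 62/147 ≈ 0.42177
m(U) = 112 (m(U) = -7*(-16) = 112)
I(t) = -8 + t
I(0)*((346 + s) + m(24)) = (-8 + 0)*((346 + 62/147) + 112) = -8*(50924/147 + 112) = -8*67388/147 = -539104/147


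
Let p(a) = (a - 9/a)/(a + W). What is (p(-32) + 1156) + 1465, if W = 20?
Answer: 1007479/384 ≈ 2623.6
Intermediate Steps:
p(a) = (a - 9/a)/(20 + a) (p(a) = (a - 9/a)/(a + 20) = (a - 9/a)/(20 + a))
(p(-32) + 1156) + 1465 = ((-9 + (-32)**2)/((-32)*(20 - 32)) + 1156) + 1465 = (-1/32*(-9 + 1024)/(-12) + 1156) + 1465 = (-1/32*(-1/12)*1015 + 1156) + 1465 = (1015/384 + 1156) + 1465 = 444919/384 + 1465 = 1007479/384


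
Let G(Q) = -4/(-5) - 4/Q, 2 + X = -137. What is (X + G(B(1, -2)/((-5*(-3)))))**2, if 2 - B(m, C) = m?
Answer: 982081/25 ≈ 39283.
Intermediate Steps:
X = -139 (X = -2 - 137 = -139)
B(m, C) = 2 - m
G(Q) = 4/5 - 4/Q (G(Q) = -4*(-1/5) - 4/Q = 4/5 - 4/Q)
(X + G(B(1, -2)/((-5*(-3)))))**2 = (-139 + (4/5 - 4*15/(2 - 1*1)))**2 = (-139 + (4/5 - 4*15/(2 - 1)))**2 = (-139 + (4/5 - 4/(1*(1/15))))**2 = (-139 + (4/5 - 4/1/15))**2 = (-139 + (4/5 - 4*15))**2 = (-139 + (4/5 - 60))**2 = (-139 - 296/5)**2 = (-991/5)**2 = 982081/25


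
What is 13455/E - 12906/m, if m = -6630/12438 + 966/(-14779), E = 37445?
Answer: 2961195482749761/137298181057 ≈ 21568.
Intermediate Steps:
m = -18333313/30636867 (m = -6630*1/12438 + 966*(-1/14779) = -1105/2073 - 966/14779 = -18333313/30636867 ≈ -0.59841)
13455/E - 12906/m = 13455/37445 - 12906/(-18333313/30636867) = 13455*(1/37445) - 12906*(-30636867/18333313) = 2691/7489 + 395399405502/18333313 = 2961195482749761/137298181057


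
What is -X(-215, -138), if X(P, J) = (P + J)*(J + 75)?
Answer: -22239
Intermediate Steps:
X(P, J) = (75 + J)*(J + P) (X(P, J) = (J + P)*(75 + J) = (75 + J)*(J + P))
-X(-215, -138) = -((-138)² + 75*(-138) + 75*(-215) - 138*(-215)) = -(19044 - 10350 - 16125 + 29670) = -1*22239 = -22239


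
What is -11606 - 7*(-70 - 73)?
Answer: -10605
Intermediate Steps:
-11606 - 7*(-70 - 73) = -11606 - 7*(-143) = -11606 - 1*(-1001) = -11606 + 1001 = -10605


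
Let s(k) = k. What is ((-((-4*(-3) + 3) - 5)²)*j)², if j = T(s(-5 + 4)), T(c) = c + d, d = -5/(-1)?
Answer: 160000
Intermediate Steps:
d = 5 (d = -5*(-1) = 5)
T(c) = 5 + c (T(c) = c + 5 = 5 + c)
j = 4 (j = 5 + (-5 + 4) = 5 - 1 = 4)
((-((-4*(-3) + 3) - 5)²)*j)² = (-((-4*(-3) + 3) - 5)²*4)² = (-((12 + 3) - 5)²*4)² = (-(15 - 5)²*4)² = (-1*10²*4)² = (-1*100*4)² = (-100*4)² = (-400)² = 160000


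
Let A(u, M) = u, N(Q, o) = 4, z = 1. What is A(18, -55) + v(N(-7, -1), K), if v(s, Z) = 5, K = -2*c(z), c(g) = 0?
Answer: 23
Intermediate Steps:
K = 0 (K = -2*0 = 0)
A(18, -55) + v(N(-7, -1), K) = 18 + 5 = 23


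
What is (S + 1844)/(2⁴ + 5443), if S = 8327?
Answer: 10171/5459 ≈ 1.8632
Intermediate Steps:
(S + 1844)/(2⁴ + 5443) = (8327 + 1844)/(2⁴ + 5443) = 10171/(16 + 5443) = 10171/5459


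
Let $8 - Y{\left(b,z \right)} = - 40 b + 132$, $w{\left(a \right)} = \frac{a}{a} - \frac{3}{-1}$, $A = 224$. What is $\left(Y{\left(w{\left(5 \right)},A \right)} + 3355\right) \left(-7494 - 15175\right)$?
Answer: $-76870579$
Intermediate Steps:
$w{\left(a \right)} = 4$ ($w{\left(a \right)} = 1 - -3 = 1 + 3 = 4$)
$Y{\left(b,z \right)} = -124 + 40 b$ ($Y{\left(b,z \right)} = 8 - \left(- 40 b + 132\right) = 8 - \left(132 - 40 b\right) = 8 + \left(-132 + 40 b\right) = -124 + 40 b$)
$\left(Y{\left(w{\left(5 \right)},A \right)} + 3355\right) \left(-7494 - 15175\right) = \left(\left(-124 + 40 \cdot 4\right) + 3355\right) \left(-7494 - 15175\right) = \left(\left(-124 + 160\right) + 3355\right) \left(-22669\right) = \left(36 + 3355\right) \left(-22669\right) = 3391 \left(-22669\right) = -76870579$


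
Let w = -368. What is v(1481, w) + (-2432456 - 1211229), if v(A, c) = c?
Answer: -3644053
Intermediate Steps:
v(1481, w) + (-2432456 - 1211229) = -368 + (-2432456 - 1211229) = -368 - 3643685 = -3644053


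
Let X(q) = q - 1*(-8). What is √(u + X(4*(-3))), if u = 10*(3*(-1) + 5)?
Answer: 4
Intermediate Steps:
X(q) = 8 + q (X(q) = q + 8 = 8 + q)
u = 20 (u = 10*(-3 + 5) = 10*2 = 20)
√(u + X(4*(-3))) = √(20 + (8 + 4*(-3))) = √(20 + (8 - 12)) = √(20 - 4) = √16 = 4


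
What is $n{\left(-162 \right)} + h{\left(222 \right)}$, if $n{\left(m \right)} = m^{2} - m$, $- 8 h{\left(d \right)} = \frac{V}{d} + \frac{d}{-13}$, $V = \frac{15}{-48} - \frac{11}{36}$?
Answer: $\frac{87798386885}{3324672} \approx 26408.0$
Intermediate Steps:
$V = - \frac{89}{144}$ ($V = 15 \left(- \frac{1}{48}\right) - \frac{11}{36} = - \frac{5}{16} - \frac{11}{36} = - \frac{89}{144} \approx -0.61806$)
$h{\left(d \right)} = \frac{d}{104} + \frac{89}{1152 d}$ ($h{\left(d \right)} = - \frac{- \frac{89}{144 d} + \frac{d}{-13}}{8} = - \frac{- \frac{89}{144 d} + d \left(- \frac{1}{13}\right)}{8} = - \frac{- \frac{89}{144 d} - \frac{d}{13}}{8} = \frac{d}{104} + \frac{89}{1152 d}$)
$n{\left(-162 \right)} + h{\left(222 \right)} = - 162 \left(-1 - 162\right) + \left(\frac{1}{104} \cdot 222 + \frac{89}{1152 \cdot 222}\right) = \left(-162\right) \left(-163\right) + \left(\frac{111}{52} + \frac{89}{1152} \cdot \frac{1}{222}\right) = 26406 + \left(\frac{111}{52} + \frac{89}{255744}\right) = 26406 + \frac{7098053}{3324672} = \frac{87798386885}{3324672}$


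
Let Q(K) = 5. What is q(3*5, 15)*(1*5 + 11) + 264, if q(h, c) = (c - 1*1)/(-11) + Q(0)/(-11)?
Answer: 2600/11 ≈ 236.36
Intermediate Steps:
q(h, c) = -4/11 - c/11 (q(h, c) = (c - 1*1)/(-11) + 5/(-11) = (c - 1)*(-1/11) + 5*(-1/11) = (-1 + c)*(-1/11) - 5/11 = (1/11 - c/11) - 5/11 = -4/11 - c/11)
q(3*5, 15)*(1*5 + 11) + 264 = (-4/11 - 1/11*15)*(1*5 + 11) + 264 = (-4/11 - 15/11)*(5 + 11) + 264 = -19/11*16 + 264 = -304/11 + 264 = 2600/11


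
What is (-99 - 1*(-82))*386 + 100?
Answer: -6462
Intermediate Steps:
(-99 - 1*(-82))*386 + 100 = (-99 + 82)*386 + 100 = -17*386 + 100 = -6562 + 100 = -6462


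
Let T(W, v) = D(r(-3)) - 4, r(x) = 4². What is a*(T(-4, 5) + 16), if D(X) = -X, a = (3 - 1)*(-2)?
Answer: 16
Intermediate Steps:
r(x) = 16
a = -4 (a = 2*(-2) = -4)
T(W, v) = -20 (T(W, v) = -1*16 - 4 = -16 - 4 = -20)
a*(T(-4, 5) + 16) = -4*(-20 + 16) = -4*(-4) = 16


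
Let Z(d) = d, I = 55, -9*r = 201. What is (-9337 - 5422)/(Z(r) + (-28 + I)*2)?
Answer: -44277/95 ≈ -466.07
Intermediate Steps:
r = -67/3 (r = -⅑*201 = -67/3 ≈ -22.333)
(-9337 - 5422)/(Z(r) + (-28 + I)*2) = (-9337 - 5422)/(-67/3 + (-28 + 55)*2) = -14759/(-67/3 + 27*2) = -14759/(-67/3 + 54) = -14759/95/3 = -14759*3/95 = -44277/95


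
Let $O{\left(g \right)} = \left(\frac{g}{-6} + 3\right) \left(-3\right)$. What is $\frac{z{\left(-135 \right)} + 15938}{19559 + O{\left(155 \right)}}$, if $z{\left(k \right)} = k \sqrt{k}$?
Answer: $\frac{31876}{39255} - \frac{54 i \sqrt{15}}{2617} \approx 0.81202 - 0.079916 i$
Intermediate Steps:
$O{\left(g \right)} = -9 + \frac{g}{2}$ ($O{\left(g \right)} = \left(g \left(- \frac{1}{6}\right) + 3\right) \left(-3\right) = \left(- \frac{g}{6} + 3\right) \left(-3\right) = \left(3 - \frac{g}{6}\right) \left(-3\right) = -9 + \frac{g}{2}$)
$z{\left(k \right)} = k^{\frac{3}{2}}$
$\frac{z{\left(-135 \right)} + 15938}{19559 + O{\left(155 \right)}} = \frac{\left(-135\right)^{\frac{3}{2}} + 15938}{19559 + \left(-9 + \frac{1}{2} \cdot 155\right)} = \frac{- 405 i \sqrt{15} + 15938}{19559 + \left(-9 + \frac{155}{2}\right)} = \frac{15938 - 405 i \sqrt{15}}{19559 + \frac{137}{2}} = \frac{15938 - 405 i \sqrt{15}}{\frac{39255}{2}} = \left(15938 - 405 i \sqrt{15}\right) \frac{2}{39255} = \frac{31876}{39255} - \frac{54 i \sqrt{15}}{2617}$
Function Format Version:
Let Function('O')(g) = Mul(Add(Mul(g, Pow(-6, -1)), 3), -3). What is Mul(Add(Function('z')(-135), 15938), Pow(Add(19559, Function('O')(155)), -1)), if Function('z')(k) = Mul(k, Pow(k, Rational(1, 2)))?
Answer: Add(Rational(31876, 39255), Mul(Rational(-54, 2617), I, Pow(15, Rational(1, 2)))) ≈ Add(0.81202, Mul(-0.079916, I))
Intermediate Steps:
Function('O')(g) = Add(-9, Mul(Rational(1, 2), g)) (Function('O')(g) = Mul(Add(Mul(g, Rational(-1, 6)), 3), -3) = Mul(Add(Mul(Rational(-1, 6), g), 3), -3) = Mul(Add(3, Mul(Rational(-1, 6), g)), -3) = Add(-9, Mul(Rational(1, 2), g)))
Function('z')(k) = Pow(k, Rational(3, 2))
Mul(Add(Function('z')(-135), 15938), Pow(Add(19559, Function('O')(155)), -1)) = Mul(Add(Pow(-135, Rational(3, 2)), 15938), Pow(Add(19559, Add(-9, Mul(Rational(1, 2), 155))), -1)) = Mul(Add(Mul(-405, I, Pow(15, Rational(1, 2))), 15938), Pow(Add(19559, Add(-9, Rational(155, 2))), -1)) = Mul(Add(15938, Mul(-405, I, Pow(15, Rational(1, 2)))), Pow(Add(19559, Rational(137, 2)), -1)) = Mul(Add(15938, Mul(-405, I, Pow(15, Rational(1, 2)))), Pow(Rational(39255, 2), -1)) = Mul(Add(15938, Mul(-405, I, Pow(15, Rational(1, 2)))), Rational(2, 39255)) = Add(Rational(31876, 39255), Mul(Rational(-54, 2617), I, Pow(15, Rational(1, 2))))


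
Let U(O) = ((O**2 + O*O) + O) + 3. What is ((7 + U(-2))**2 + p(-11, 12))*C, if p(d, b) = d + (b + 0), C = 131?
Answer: 33667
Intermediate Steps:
p(d, b) = b + d (p(d, b) = d + b = b + d)
U(O) = 3 + O + 2*O**2 (U(O) = ((O**2 + O**2) + O) + 3 = (2*O**2 + O) + 3 = (O + 2*O**2) + 3 = 3 + O + 2*O**2)
((7 + U(-2))**2 + p(-11, 12))*C = ((7 + (3 - 2 + 2*(-2)**2))**2 + (12 - 11))*131 = ((7 + (3 - 2 + 2*4))**2 + 1)*131 = ((7 + (3 - 2 + 8))**2 + 1)*131 = ((7 + 9)**2 + 1)*131 = (16**2 + 1)*131 = (256 + 1)*131 = 257*131 = 33667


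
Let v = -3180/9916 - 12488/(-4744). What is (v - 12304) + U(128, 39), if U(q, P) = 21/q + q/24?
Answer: -6941175772319/564498048 ≈ -12296.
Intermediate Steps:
U(q, P) = 21/q + q/24 (U(q, P) = 21/q + q*(1/24) = 21/q + q/24)
v = 3398284/1470047 (v = -3180*1/9916 - 12488*(-1/4744) = -795/2479 + 1561/593 = 3398284/1470047 ≈ 2.3117)
(v - 12304) + U(128, 39) = (3398284/1470047 - 12304) + (21/128 + (1/24)*128) = -18084060004/1470047 + (21*(1/128) + 16/3) = -18084060004/1470047 + (21/128 + 16/3) = -18084060004/1470047 + 2111/384 = -6941175772319/564498048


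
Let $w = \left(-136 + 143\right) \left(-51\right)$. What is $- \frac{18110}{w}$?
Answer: $\frac{18110}{357} \approx 50.728$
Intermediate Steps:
$w = -357$ ($w = 7 \left(-51\right) = -357$)
$- \frac{18110}{w} = - \frac{18110}{-357} = \left(-18110\right) \left(- \frac{1}{357}\right) = \frac{18110}{357}$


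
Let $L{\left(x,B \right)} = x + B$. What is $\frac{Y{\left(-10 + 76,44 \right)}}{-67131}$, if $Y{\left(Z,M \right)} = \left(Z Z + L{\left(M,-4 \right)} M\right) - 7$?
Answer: $- \frac{6109}{67131} \approx -0.091001$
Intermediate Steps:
$L{\left(x,B \right)} = B + x$
$Y{\left(Z,M \right)} = -7 + Z^{2} + M \left(-4 + M\right)$ ($Y{\left(Z,M \right)} = \left(Z Z + \left(-4 + M\right) M\right) - 7 = \left(Z^{2} + M \left(-4 + M\right)\right) - 7 = -7 + Z^{2} + M \left(-4 + M\right)$)
$\frac{Y{\left(-10 + 76,44 \right)}}{-67131} = \frac{-7 + \left(-10 + 76\right)^{2} + 44 \left(-4 + 44\right)}{-67131} = \left(-7 + 66^{2} + 44 \cdot 40\right) \left(- \frac{1}{67131}\right) = \left(-7 + 4356 + 1760\right) \left(- \frac{1}{67131}\right) = 6109 \left(- \frac{1}{67131}\right) = - \frac{6109}{67131}$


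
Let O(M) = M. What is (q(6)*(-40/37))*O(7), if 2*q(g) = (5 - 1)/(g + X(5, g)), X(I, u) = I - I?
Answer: -280/111 ≈ -2.5225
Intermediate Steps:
X(I, u) = 0
q(g) = 2/g (q(g) = ((5 - 1)/(g + 0))/2 = (4/g)/2 = 2/g)
(q(6)*(-40/37))*O(7) = ((2/6)*(-40/37))*7 = ((2*(⅙))*(-40*1/37))*7 = ((⅓)*(-40/37))*7 = -40/111*7 = -280/111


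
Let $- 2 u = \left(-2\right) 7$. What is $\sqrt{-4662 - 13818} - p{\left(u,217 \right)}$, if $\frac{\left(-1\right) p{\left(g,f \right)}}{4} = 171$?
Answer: $684 + 4 i \sqrt{1155} \approx 684.0 + 135.94 i$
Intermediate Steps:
$u = 7$ ($u = - \frac{\left(-2\right) 7}{2} = \left(- \frac{1}{2}\right) \left(-14\right) = 7$)
$p{\left(g,f \right)} = -684$ ($p{\left(g,f \right)} = \left(-4\right) 171 = -684$)
$\sqrt{-4662 - 13818} - p{\left(u,217 \right)} = \sqrt{-4662 - 13818} - -684 = \sqrt{-18480} + 684 = 4 i \sqrt{1155} + 684 = 684 + 4 i \sqrt{1155}$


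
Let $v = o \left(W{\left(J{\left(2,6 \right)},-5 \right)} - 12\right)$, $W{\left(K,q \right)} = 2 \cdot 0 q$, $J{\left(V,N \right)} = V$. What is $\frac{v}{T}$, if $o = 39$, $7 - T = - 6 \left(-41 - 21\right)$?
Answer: $\frac{468}{365} \approx 1.2822$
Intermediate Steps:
$W{\left(K,q \right)} = 0$ ($W{\left(K,q \right)} = 0 q = 0$)
$T = -365$ ($T = 7 - - 6 \left(-41 - 21\right) = 7 - \left(-6\right) \left(-62\right) = 7 - 372 = -365$)
$v = -468$ ($v = 39 \left(0 - 12\right) = 39 \left(-12\right) = -468$)
$\frac{v}{T} = - \frac{468}{-365} = \left(-468\right) \left(- \frac{1}{365}\right) = \frac{468}{365}$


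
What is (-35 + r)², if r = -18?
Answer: 2809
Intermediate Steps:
(-35 + r)² = (-35 - 18)² = (-53)² = 2809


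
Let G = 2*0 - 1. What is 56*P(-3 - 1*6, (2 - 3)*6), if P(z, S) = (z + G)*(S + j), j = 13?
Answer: -3920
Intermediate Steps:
G = -1 (G = 0 - 1 = -1)
P(z, S) = (-1 + z)*(13 + S) (P(z, S) = (z - 1)*(S + 13) = (-1 + z)*(13 + S))
56*P(-3 - 1*6, (2 - 3)*6) = 56*(-13 - (2 - 3)*6 + 13*(-3 - 1*6) + ((2 - 3)*6)*(-3 - 1*6)) = 56*(-13 - (-1)*6 + 13*(-3 - 6) + (-1*6)*(-3 - 6)) = 56*(-13 - 1*(-6) + 13*(-9) - 6*(-9)) = 56*(-13 + 6 - 117 + 54) = 56*(-70) = -3920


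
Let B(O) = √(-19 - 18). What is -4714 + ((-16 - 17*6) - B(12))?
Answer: -4832 - I*√37 ≈ -4832.0 - 6.0828*I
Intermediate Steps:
B(O) = I*√37 (B(O) = √(-37) = I*√37)
-4714 + ((-16 - 17*6) - B(12)) = -4714 + ((-16 - 17*6) - I*√37) = -4714 + ((-16 - 102) - I*√37) = -4714 + (-118 - I*√37) = -4832 - I*√37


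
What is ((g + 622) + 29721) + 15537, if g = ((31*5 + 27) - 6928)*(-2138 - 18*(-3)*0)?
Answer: 14468828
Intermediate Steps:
g = 14422948 (g = ((155 + 27) - 6928)*(-2138 + 54*0) = (182 - 6928)*(-2138 + 0) = -6746*(-2138) = 14422948)
((g + 622) + 29721) + 15537 = ((14422948 + 622) + 29721) + 15537 = (14423570 + 29721) + 15537 = 14453291 + 15537 = 14468828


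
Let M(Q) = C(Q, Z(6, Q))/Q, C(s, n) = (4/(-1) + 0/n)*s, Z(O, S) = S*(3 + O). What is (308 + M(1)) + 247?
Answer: 551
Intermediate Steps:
C(s, n) = -4*s (C(s, n) = (4*(-1) + 0)*s = (-4 + 0)*s = -4*s)
M(Q) = -4 (M(Q) = (-4*Q)/Q = -4)
(308 + M(1)) + 247 = (308 - 4) + 247 = 304 + 247 = 551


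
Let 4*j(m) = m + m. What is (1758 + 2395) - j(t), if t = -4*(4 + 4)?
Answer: 4169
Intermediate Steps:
t = -32 (t = -4*8 = -32)
j(m) = m/2 (j(m) = (m + m)/4 = (2*m)/4 = m/2)
(1758 + 2395) - j(t) = (1758 + 2395) - (-32)/2 = 4153 - 1*(-16) = 4153 + 16 = 4169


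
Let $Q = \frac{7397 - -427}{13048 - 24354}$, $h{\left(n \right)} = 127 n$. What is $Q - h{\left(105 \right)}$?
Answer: $- \frac{75386667}{5653} \approx -13336.0$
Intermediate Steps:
$Q = - \frac{3912}{5653}$ ($Q = \frac{7397 + \left(-35 + 462\right)}{-11306} = \left(7397 + 427\right) \left(- \frac{1}{11306}\right) = 7824 \left(- \frac{1}{11306}\right) = - \frac{3912}{5653} \approx -0.69202$)
$Q - h{\left(105 \right)} = - \frac{3912}{5653} - 127 \cdot 105 = - \frac{3912}{5653} - 13335 = - \frac{75386667}{5653}$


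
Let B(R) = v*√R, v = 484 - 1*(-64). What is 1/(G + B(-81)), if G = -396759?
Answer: -132253/52480676235 - 548*I/17493558745 ≈ -2.52e-6 - 3.1326e-8*I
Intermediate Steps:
v = 548 (v = 484 + 64 = 548)
B(R) = 548*√R
1/(G + B(-81)) = 1/(-396759 + 548*√(-81)) = 1/(-396759 + 548*(9*I)) = 1/(-396759 + 4932*I) = (-396759 - 4932*I)/157442028705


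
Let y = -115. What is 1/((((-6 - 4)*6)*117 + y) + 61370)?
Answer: 1/54235 ≈ 1.8438e-5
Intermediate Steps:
1/((((-6 - 4)*6)*117 + y) + 61370) = 1/((((-6 - 4)*6)*117 - 115) + 61370) = 1/((-10*6*117 - 115) + 61370) = 1/((-60*117 - 115) + 61370) = 1/((-7020 - 115) + 61370) = 1/(-7135 + 61370) = 1/54235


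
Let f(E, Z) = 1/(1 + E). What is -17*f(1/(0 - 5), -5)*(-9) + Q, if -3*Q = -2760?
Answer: 4445/4 ≈ 1111.3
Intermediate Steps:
Q = 920 (Q = -⅓*(-2760) = 920)
-17*f(1/(0 - 5), -5)*(-9) + Q = -17/(1 + 1/(0 - 5))*(-9) + 920 = -17/(1 + 1/(-5))*(-9) + 920 = -17/(1 - ⅕)*(-9) + 920 = -17/⅘*(-9) + 920 = -17*5/4*(-9) + 920 = -85/4*(-9) + 920 = 765/4 + 920 = 4445/4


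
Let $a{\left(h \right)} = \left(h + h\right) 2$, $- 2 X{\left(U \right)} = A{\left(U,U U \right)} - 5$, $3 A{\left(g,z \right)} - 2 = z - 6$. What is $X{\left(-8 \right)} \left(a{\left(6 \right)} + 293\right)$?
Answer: $- \frac{4755}{2} \approx -2377.5$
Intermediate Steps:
$A{\left(g,z \right)} = - \frac{4}{3} + \frac{z}{3}$ ($A{\left(g,z \right)} = \frac{2}{3} + \frac{z - 6}{3} = \frac{2}{3} + \frac{-6 + z}{3} = \frac{2}{3} + \left(-2 + \frac{z}{3}\right) = - \frac{4}{3} + \frac{z}{3}$)
$X{\left(U \right)} = \frac{19}{6} - \frac{U^{2}}{6}$ ($X{\left(U \right)} = - \frac{\left(- \frac{4}{3} + \frac{U U}{3}\right) - 5}{2} = - \frac{\left(- \frac{4}{3} + \frac{U^{2}}{3}\right) - 5}{2} = - \frac{- \frac{19}{3} + \frac{U^{2}}{3}}{2} = \frac{19}{6} - \frac{U^{2}}{6}$)
$a{\left(h \right)} = 4 h$ ($a{\left(h \right)} = 2 h 2 = 4 h$)
$X{\left(-8 \right)} \left(a{\left(6 \right)} + 293\right) = \left(\frac{19}{6} - \frac{\left(-8\right)^{2}}{6}\right) \left(4 \cdot 6 + 293\right) = \left(\frac{19}{6} - \frac{32}{3}\right) \left(24 + 293\right) = \left(\frac{19}{6} - \frac{32}{3}\right) 317 = \left(- \frac{15}{2}\right) 317 = - \frac{4755}{2}$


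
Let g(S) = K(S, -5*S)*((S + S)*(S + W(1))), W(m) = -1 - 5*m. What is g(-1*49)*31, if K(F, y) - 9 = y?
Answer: 42440860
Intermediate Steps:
K(F, y) = 9 + y
g(S) = 2*S*(-6 + S)*(9 - 5*S) (g(S) = (9 - 5*S)*((S + S)*(S + (-1 - 5*1))) = (9 - 5*S)*((2*S)*(S + (-1 - 5))) = (9 - 5*S)*((2*S)*(S - 6)) = (9 - 5*S)*((2*S)*(-6 + S)) = (9 - 5*S)*(2*S*(-6 + S)) = 2*S*(-6 + S)*(9 - 5*S))
g(-1*49)*31 = -2*(-1*49)*(-9 + 5*(-1*49))*(-6 - 1*49)*31 = -2*(-49)*(-9 + 5*(-49))*(-6 - 49)*31 = -2*(-49)*(-9 - 245)*(-55)*31 = -2*(-49)*(-254)*(-55)*31 = 1369060*31 = 42440860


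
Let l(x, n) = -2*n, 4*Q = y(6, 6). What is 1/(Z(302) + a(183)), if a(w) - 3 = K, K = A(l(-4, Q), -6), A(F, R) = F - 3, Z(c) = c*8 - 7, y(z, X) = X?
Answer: 1/2406 ≈ 0.00041563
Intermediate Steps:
Q = 3/2 (Q = (¼)*6 = 3/2 ≈ 1.5000)
Z(c) = -7 + 8*c (Z(c) = 8*c - 7 = -7 + 8*c)
A(F, R) = -3 + F
K = -6 (K = -3 - 2*3/2 = -3 - 3 = -6)
a(w) = -3 (a(w) = 3 - 6 = -3)
1/(Z(302) + a(183)) = 1/((-7 + 8*302) - 3) = 1/((-7 + 2416) - 3) = 1/(2409 - 3) = 1/2406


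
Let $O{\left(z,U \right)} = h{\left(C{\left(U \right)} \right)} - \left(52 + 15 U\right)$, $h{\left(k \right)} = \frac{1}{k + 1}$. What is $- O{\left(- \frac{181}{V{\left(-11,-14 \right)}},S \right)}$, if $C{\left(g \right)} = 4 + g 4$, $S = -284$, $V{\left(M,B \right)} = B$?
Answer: $- \frac{4759247}{1131} \approx -4208.0$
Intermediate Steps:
$C{\left(g \right)} = 4 + 4 g$
$h{\left(k \right)} = \frac{1}{1 + k}$
$O{\left(z,U \right)} = -52 + \frac{1}{5 + 4 U} - 15 U$ ($O{\left(z,U \right)} = \frac{1}{1 + \left(4 + 4 U\right)} - \left(52 + 15 U\right) = \frac{1}{5 + 4 U} - \left(52 + 15 U\right) = -52 + \frac{1}{5 + 4 U} - 15 U$)
$- O{\left(- \frac{181}{V{\left(-11,-14 \right)}},S \right)} = - \frac{-259 - -80372 - 60 \left(-284\right)^{2}}{5 + 4 \left(-284\right)} = - \frac{-259 + 80372 - 4839360}{5 - 1136} = - \frac{-259 + 80372 - 4839360}{-1131} = - \frac{\left(-1\right) \left(-4759247\right)}{1131} = \left(-1\right) \frac{4759247}{1131} = - \frac{4759247}{1131}$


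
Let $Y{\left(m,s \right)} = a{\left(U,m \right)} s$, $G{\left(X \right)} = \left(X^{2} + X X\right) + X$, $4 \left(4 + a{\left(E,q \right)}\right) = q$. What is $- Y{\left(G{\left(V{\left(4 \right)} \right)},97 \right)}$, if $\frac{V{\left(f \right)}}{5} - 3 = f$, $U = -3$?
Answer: $- \frac{239493}{4} \approx -59873.0$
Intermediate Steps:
$a{\left(E,q \right)} = -4 + \frac{q}{4}$
$V{\left(f \right)} = 15 + 5 f$
$G{\left(X \right)} = X + 2 X^{2}$ ($G{\left(X \right)} = \left(X^{2} + X^{2}\right) + X = 2 X^{2} + X = X + 2 X^{2}$)
$Y{\left(m,s \right)} = s \left(-4 + \frac{m}{4}\right)$ ($Y{\left(m,s \right)} = \left(-4 + \frac{m}{4}\right) s = s \left(-4 + \frac{m}{4}\right)$)
$- Y{\left(G{\left(V{\left(4 \right)} \right)},97 \right)} = - \frac{97 \left(-16 + \left(15 + 5 \cdot 4\right) \left(1 + 2 \left(15 + 5 \cdot 4\right)\right)\right)}{4} = - \frac{97 \left(-16 + \left(15 + 20\right) \left(1 + 2 \left(15 + 20\right)\right)\right)}{4} = - \frac{97 \left(-16 + 35 \left(1 + 2 \cdot 35\right)\right)}{4} = - \frac{97 \left(-16 + 35 \left(1 + 70\right)\right)}{4} = - \frac{97 \left(-16 + 35 \cdot 71\right)}{4} = - \frac{97 \left(-16 + 2485\right)}{4} = - \frac{97 \cdot 2469}{4} = \left(-1\right) \frac{239493}{4} = - \frac{239493}{4}$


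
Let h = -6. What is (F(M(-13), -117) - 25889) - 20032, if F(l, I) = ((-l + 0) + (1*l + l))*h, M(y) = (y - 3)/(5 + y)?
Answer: -45933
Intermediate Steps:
M(y) = (-3 + y)/(5 + y)
F(l, I) = -6*l (F(l, I) = ((-l + 0) + (1*l + l))*(-6) = (-l + (l + l))*(-6) = (-l + 2*l)*(-6) = l*(-6) = -6*l)
(F(M(-13), -117) - 25889) - 20032 = (-6*(-3 - 13)/(5 - 13) - 25889) - 20032 = (-6*(-16)/(-8) - 25889) - 20032 = (-(-3)*(-16)/4 - 25889) - 20032 = (-6*2 - 25889) - 20032 = (-12 - 25889) - 20032 = -25901 - 20032 = -45933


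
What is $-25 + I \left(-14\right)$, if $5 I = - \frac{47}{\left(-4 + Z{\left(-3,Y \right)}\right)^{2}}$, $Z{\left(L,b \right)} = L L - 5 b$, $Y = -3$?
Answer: $- \frac{24671}{1000} \approx -24.671$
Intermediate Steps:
$Z{\left(L,b \right)} = L^{2} - 5 b$
$I = - \frac{47}{2000}$ ($I = \frac{\left(-47\right) \frac{1}{\left(-4 + \left(\left(-3\right)^{2} - -15\right)\right)^{2}}}{5} = \frac{\left(-47\right) \frac{1}{\left(-4 + \left(9 + 15\right)\right)^{2}}}{5} = \frac{\left(-47\right) \frac{1}{\left(-4 + 24\right)^{2}}}{5} = \frac{\left(-47\right) \frac{1}{20^{2}}}{5} = \frac{\left(-47\right) \frac{1}{400}}{5} = \frac{1}{5} \left(- \frac{47}{400}\right) = - \frac{47}{2000} \approx -0.0235$)
$-25 + I \left(-14\right) = -25 - - \frac{329}{1000} = -25 + \frac{329}{1000} = - \frac{24671}{1000}$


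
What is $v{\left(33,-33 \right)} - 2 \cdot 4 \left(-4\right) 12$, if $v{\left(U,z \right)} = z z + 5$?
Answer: $1478$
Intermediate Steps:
$v{\left(U,z \right)} = 5 + z^{2}$ ($v{\left(U,z \right)} = z^{2} + 5 = 5 + z^{2}$)
$v{\left(33,-33 \right)} - 2 \cdot 4 \left(-4\right) 12 = \left(5 + \left(-33\right)^{2}\right) - 2 \cdot 4 \left(-4\right) 12 = \left(5 + 1089\right) - 2 \left(\left(-16\right) 12\right) = 1094 - -384 = 1094 + 384 = 1478$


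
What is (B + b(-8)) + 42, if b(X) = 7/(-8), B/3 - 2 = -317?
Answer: -7231/8 ≈ -903.88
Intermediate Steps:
B = -945 (B = 6 + 3*(-317) = 6 - 951 = -945)
b(X) = -7/8 (b(X) = 7*(-⅛) = -7/8)
(B + b(-8)) + 42 = (-945 - 7/8) + 42 = -7567/8 + 42 = -7231/8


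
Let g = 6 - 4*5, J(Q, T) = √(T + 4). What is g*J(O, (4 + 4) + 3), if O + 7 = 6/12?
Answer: -14*√15 ≈ -54.222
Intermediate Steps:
O = -13/2 (O = -7 + 6/12 = -7 + 6*(1/12) = -7 + ½ = -13/2 ≈ -6.5000)
J(Q, T) = √(4 + T)
g = -14 (g = 6 - 20 = -14)
g*J(O, (4 + 4) + 3) = -14*√(4 + ((4 + 4) + 3)) = -14*√(4 + (8 + 3)) = -14*√(4 + 11) = -14*√15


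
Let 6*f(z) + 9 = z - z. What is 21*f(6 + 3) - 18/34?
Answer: -1089/34 ≈ -32.029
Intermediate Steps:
f(z) = -3/2 (f(z) = -3/2 + (z - z)/6 = -3/2 + (⅙)*0 = -3/2 + 0 = -3/2)
21*f(6 + 3) - 18/34 = 21*(-3/2) - 18/34 = -63/2 - 18*1/34 = -63/2 - 9/17 = -1089/34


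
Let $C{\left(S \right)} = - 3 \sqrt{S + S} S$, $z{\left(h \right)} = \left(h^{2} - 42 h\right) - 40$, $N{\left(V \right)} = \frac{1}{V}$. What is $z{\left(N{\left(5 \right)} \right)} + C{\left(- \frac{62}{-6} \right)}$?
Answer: $- \frac{1209}{25} - \frac{31 \sqrt{186}}{3} \approx -189.29$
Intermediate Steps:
$z{\left(h \right)} = -40 + h^{2} - 42 h$
$C{\left(S \right)} = - 3 \sqrt{2} S^{\frac{3}{2}}$ ($C{\left(S \right)} = - 3 \sqrt{2 S} S = - 3 \sqrt{2} \sqrt{S} S = - 3 \sqrt{2} S^{\frac{3}{2}}$)
$z{\left(N{\left(5 \right)} \right)} + C{\left(- \frac{62}{-6} \right)} = \left(-40 + \left(\frac{1}{5}\right)^{2} - \frac{42}{5}\right) - 3 \sqrt{2} \left(- \frac{62}{-6}\right)^{\frac{3}{2}} = \left(-40 + \left(\frac{1}{5}\right)^{2} - \frac{42}{5}\right) - 3 \sqrt{2} \left(\left(-62\right) \left(- \frac{1}{6}\right)\right)^{\frac{3}{2}} = \left(-40 + \frac{1}{25} - \frac{42}{5}\right) - 3 \sqrt{2} \left(\frac{31}{3}\right)^{\frac{3}{2}} = - \frac{1209}{25} - 3 \sqrt{2} \frac{31 \sqrt{93}}{9} = - \frac{1209}{25} - \frac{31 \sqrt{186}}{3}$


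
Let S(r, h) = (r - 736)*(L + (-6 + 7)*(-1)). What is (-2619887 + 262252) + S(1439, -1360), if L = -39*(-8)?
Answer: -2139002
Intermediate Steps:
L = 312
S(r, h) = -228896 + 311*r (S(r, h) = (r - 736)*(312 + (-6 + 7)*(-1)) = (-736 + r)*(312 + 1*(-1)) = (-736 + r)*(312 - 1) = (-736 + r)*311 = -228896 + 311*r)
(-2619887 + 262252) + S(1439, -1360) = (-2619887 + 262252) + (-228896 + 311*1439) = -2357635 + (-228896 + 447529) = -2357635 + 218633 = -2139002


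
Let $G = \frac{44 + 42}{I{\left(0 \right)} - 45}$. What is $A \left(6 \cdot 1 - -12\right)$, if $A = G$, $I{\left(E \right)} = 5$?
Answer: $- \frac{387}{10} \approx -38.7$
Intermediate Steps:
$G = - \frac{43}{20}$ ($G = \frac{44 + 42}{5 - 45} = \frac{86}{-40} = 86 \left(- \frac{1}{40}\right) = - \frac{43}{20} \approx -2.15$)
$A = - \frac{43}{20} \approx -2.15$
$A \left(6 \cdot 1 - -12\right) = - \frac{43 \left(6 \cdot 1 - -12\right)}{20} = - \frac{43 \left(6 + 12\right)}{20} = \left(- \frac{43}{20}\right) 18 = - \frac{387}{10}$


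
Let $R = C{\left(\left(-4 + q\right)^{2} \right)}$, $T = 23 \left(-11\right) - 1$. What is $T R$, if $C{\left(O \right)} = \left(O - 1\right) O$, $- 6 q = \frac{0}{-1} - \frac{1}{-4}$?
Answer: $- \frac{10554931519}{165888} \approx -63627.0$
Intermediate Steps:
$q = - \frac{1}{24}$ ($q = - \frac{\frac{0}{-1} - \frac{1}{-4}}{6} = - \frac{0 \left(-1\right) - - \frac{1}{4}}{6} = - \frac{0 + \frac{1}{4}}{6} = \left(- \frac{1}{6}\right) \frac{1}{4} = - \frac{1}{24} \approx -0.041667$)
$T = -254$ ($T = -253 - 1 = -254$)
$C{\left(O \right)} = O \left(-1 + O\right)$ ($C{\left(O \right)} = \left(-1 + O\right) O = O \left(-1 + O\right)$)
$R = \frac{83109697}{331776}$ ($R = \left(-4 - \frac{1}{24}\right)^{2} \left(-1 + \left(-4 - \frac{1}{24}\right)^{2}\right) = \left(- \frac{97}{24}\right)^{2} \left(-1 + \left(- \frac{97}{24}\right)^{2}\right) = \frac{9409 \left(-1 + \frac{9409}{576}\right)}{576} = \frac{9409}{576} \cdot \frac{8833}{576} = \frac{83109697}{331776} \approx 250.5$)
$T R = \left(-254\right) \frac{83109697}{331776} = - \frac{10554931519}{165888}$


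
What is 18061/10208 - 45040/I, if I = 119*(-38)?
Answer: 270720081/23080288 ≈ 11.729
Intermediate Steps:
I = -4522
18061/10208 - 45040/I = 18061/10208 - 45040/(-4522) = 18061*(1/10208) - 45040*(-1/4522) = 18061/10208 + 22520/2261 = 270720081/23080288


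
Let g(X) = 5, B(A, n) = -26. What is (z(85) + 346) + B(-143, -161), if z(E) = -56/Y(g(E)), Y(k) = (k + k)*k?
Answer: 7972/25 ≈ 318.88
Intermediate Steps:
Y(k) = 2*k² (Y(k) = (2*k)*k = 2*k²)
z(E) = -28/25 (z(E) = -56/(2*5²) = -56/(2*25) = -56/50 = -56*1/50 = -28/25)
(z(85) + 346) + B(-143, -161) = (-28/25 + 346) - 26 = 8622/25 - 26 = 7972/25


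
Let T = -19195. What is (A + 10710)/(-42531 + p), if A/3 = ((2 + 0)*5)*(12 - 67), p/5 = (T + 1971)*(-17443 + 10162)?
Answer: 3020/208999063 ≈ 1.4450e-5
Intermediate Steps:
p = 627039720 (p = 5*((-19195 + 1971)*(-17443 + 10162)) = 5*(-17224*(-7281)) = 5*125407944 = 627039720)
A = -1650 (A = 3*(((2 + 0)*5)*(12 - 67)) = 3*((2*5)*(-55)) = 3*(10*(-55)) = 3*(-550) = -1650)
(A + 10710)/(-42531 + p) = (-1650 + 10710)/(-42531 + 627039720) = 9060/626997189 = 9060*(1/626997189) = 3020/208999063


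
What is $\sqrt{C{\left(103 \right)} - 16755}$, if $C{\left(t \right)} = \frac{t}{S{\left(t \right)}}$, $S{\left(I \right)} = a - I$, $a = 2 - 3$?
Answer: $\frac{i \sqrt{45308198}}{52} \approx 129.44 i$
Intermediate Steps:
$a = -1$ ($a = 2 - 3 = -1$)
$S{\left(I \right)} = -1 - I$
$C{\left(t \right)} = \frac{t}{-1 - t}$
$\sqrt{C{\left(103 \right)} - 16755} = \sqrt{\left(-1\right) 103 \frac{1}{1 + 103} - 16755} = \sqrt{\left(-1\right) 103 \cdot \frac{1}{104} - 16755} = \sqrt{- \frac{103}{104} - 16755} = \sqrt{- \frac{1742623}{104}} = \frac{i \sqrt{45308198}}{52}$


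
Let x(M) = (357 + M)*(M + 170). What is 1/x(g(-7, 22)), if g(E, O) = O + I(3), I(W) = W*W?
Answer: 1/77988 ≈ 1.2822e-5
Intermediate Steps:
I(W) = W**2
g(E, O) = 9 + O (g(E, O) = O + 3**2 = O + 9 = 9 + O)
x(M) = (170 + M)*(357 + M) (x(M) = (357 + M)*(170 + M) = (170 + M)*(357 + M))
1/x(g(-7, 22)) = 1/(60690 + (9 + 22)**2 + 527*(9 + 22)) = 1/(60690 + 31**2 + 527*31) = 1/(60690 + 961 + 16337) = 1/77988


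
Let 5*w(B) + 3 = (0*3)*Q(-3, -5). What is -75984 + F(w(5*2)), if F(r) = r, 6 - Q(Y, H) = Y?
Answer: -379923/5 ≈ -75985.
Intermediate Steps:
Q(Y, H) = 6 - Y
w(B) = -3/5 (w(B) = -3/5 + ((0*3)*(6 - 1*(-3)))/5 = -3/5 + (0*(6 + 3))/5 = -3/5 + (0*9)/5 = -3/5 + (1/5)*0 = -3/5 + 0 = -3/5)
-75984 + F(w(5*2)) = -75984 - 3/5 = -379923/5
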